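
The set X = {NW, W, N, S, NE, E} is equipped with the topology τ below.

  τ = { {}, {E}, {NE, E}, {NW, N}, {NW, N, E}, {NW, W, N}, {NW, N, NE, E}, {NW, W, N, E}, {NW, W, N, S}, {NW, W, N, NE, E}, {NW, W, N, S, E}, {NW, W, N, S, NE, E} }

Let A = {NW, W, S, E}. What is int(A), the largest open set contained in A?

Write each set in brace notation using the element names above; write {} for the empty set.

{E}

opens ⊆ A: {}, {E}; union → int = {E}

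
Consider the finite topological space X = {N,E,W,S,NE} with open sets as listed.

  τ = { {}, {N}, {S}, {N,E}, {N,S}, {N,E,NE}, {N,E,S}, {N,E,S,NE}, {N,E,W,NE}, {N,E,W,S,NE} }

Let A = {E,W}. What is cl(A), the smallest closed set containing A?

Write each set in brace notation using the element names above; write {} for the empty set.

{E,W,NE}

closure: X∖int(X∖A) = X∖{N,S} = {E,W,NE}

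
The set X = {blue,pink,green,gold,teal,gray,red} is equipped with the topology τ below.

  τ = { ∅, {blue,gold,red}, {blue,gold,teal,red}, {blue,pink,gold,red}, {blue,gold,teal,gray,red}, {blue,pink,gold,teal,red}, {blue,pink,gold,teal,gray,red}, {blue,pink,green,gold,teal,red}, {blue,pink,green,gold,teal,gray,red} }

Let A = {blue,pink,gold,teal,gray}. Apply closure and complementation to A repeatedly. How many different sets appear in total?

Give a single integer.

4

complement {green,red}; its interior ∅; cl(A) = X∖∅ = {blue,pink,green,gold,teal,gray,red}
With k = closure, c = complement:
  1. A     = {blue,pink,gold,teal,gray}
  2. kA    = {blue,pink,green,gold,teal,gray,red}
  3. cA    = {green,red}
  4. ckA   = ∅
k, c of each give nothing new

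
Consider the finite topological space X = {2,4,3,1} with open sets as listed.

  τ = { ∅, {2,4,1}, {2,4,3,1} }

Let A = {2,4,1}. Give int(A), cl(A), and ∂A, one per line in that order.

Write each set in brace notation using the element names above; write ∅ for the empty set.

int(A) = {2,4,1}
cl(A)  = {2,4,3,1}
∂A     = {3}

U open, U⊆A: ∅, {2,4,1}. int(A) = ⋃ = {2,4,1}
X∖A={3}, int(X∖A)=∅, hence cl(A)={2,4,3,1}
∂A: remove int from cl → {3}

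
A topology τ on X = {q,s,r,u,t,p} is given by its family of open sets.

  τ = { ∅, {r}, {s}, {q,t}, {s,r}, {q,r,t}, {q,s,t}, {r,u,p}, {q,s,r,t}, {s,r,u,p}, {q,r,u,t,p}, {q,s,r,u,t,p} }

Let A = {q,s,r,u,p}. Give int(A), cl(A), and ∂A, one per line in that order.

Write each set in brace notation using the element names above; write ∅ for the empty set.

int(A) = {s,r,u,p}
cl(A)  = {q,s,r,u,t,p}
∂A     = {q,t}

interior: largest open inside A is {s,r,u,p} (from ∅, {r}, {s}, {s,r}, {r,u,p}, {s,r,u,p})
cl via duality: int({t}) = ∅, so X∖∅ = {q,s,r,u,t,p}
cl∖int = {q,t}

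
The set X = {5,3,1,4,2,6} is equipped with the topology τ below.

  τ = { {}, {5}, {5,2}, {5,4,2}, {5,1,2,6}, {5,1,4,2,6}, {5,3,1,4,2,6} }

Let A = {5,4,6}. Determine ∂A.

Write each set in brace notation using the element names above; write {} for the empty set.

{3,1,4,2,6}

interior: largest open inside A is {5} (from {}, {5})
cl via duality: int({3,1,2}) = {}, so X∖{} = {5,3,1,4,2,6}
cl∖int = {3,1,4,2,6}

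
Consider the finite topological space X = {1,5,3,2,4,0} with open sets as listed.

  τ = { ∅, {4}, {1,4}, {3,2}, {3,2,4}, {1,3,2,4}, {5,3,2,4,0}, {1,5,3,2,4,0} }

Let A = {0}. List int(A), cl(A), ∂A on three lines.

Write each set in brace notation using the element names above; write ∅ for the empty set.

int(A) = ∅
cl(A)  = {5,0}
∂A     = {5,0}

opens ⊆ A: ∅; union → int = ∅
complement {1,5,3,2,4}; its interior {1,3,2,4}; cl(A) = X∖{1,3,2,4} = {5,0}
boundary = {5,0} ∖ ∅ = {5,0}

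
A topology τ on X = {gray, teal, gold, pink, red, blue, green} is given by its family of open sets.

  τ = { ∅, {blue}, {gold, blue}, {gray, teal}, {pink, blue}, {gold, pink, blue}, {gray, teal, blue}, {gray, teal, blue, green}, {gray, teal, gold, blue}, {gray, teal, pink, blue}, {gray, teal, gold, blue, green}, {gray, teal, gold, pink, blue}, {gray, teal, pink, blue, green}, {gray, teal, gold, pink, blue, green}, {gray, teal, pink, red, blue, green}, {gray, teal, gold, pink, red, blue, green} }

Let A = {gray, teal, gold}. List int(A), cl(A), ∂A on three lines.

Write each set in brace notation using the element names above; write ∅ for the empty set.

int(A) = {gray, teal}
cl(A)  = {gray, teal, gold, red, green}
∂A     = {gold, red, green}

open subsets of A: ∅, {gray, teal}; so int(A) = {gray, teal}
closure: X∖int(X∖A) = X∖{pink, blue} = {gray, teal, gold, red, green}
∂A = {gray, teal, gold, red, green} minus {gray, teal} = {gold, red, green}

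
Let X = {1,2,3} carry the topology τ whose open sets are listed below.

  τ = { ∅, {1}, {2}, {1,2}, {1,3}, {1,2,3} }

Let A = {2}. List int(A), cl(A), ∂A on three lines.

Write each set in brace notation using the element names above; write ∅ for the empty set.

int(A) = {2}
cl(A)  = {2}
∂A     = ∅

interior: largest open inside A is {2} (from ∅, {2})
cl via duality: int({1,3}) = {1,3}, so X∖{1,3} = {2}
cl∖int = ∅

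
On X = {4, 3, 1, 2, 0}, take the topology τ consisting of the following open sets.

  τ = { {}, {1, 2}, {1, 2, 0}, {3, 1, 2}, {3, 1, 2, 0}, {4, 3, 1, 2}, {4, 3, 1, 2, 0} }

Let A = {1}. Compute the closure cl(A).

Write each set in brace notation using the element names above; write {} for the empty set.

{4, 3, 1, 2, 0}

complement {4, 3, 2, 0}; its interior {}; cl(A) = X∖{} = {4, 3, 1, 2, 0}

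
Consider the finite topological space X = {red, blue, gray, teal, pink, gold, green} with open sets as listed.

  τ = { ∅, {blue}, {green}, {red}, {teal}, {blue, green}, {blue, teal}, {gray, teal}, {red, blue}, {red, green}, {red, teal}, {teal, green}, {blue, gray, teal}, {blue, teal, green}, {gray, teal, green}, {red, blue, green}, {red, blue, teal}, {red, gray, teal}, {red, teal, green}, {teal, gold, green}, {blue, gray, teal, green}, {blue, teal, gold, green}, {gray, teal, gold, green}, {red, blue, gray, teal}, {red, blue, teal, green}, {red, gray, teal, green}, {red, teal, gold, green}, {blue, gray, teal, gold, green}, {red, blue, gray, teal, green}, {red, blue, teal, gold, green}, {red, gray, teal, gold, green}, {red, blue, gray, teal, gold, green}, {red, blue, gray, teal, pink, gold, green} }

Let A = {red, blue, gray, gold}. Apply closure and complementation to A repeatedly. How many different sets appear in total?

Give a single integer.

8

closure: X∖int(X∖A) = X∖{teal, green} = {red, blue, gray, pink, gold}
Let k=closure and c=complement:
  1. A     = {red, blue, gray, gold}
  2. kA    = {red, blue, gray, pink, gold}
  3. cA    = {teal, pink, green}
  4. ckA   = {teal, green}
  5. kcA   = {gray, teal, pink, gold, green}
  6. ckcA  = {red, blue}
  7. kckcA = {red, blue, pink}
  8. ckckcA = {gray, teal, gold, green}
— saturated at 8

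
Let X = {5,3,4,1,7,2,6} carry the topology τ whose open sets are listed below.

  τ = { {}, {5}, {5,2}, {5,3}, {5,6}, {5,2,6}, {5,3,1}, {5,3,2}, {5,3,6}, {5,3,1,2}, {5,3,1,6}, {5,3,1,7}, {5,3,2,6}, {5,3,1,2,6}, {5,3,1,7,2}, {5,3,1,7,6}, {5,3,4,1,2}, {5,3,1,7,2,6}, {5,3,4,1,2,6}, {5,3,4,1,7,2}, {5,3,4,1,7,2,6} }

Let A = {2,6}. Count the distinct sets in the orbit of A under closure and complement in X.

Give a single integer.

6

cl via duality: int({5,3,4,1,7}) = {5,3,1,7}, so X∖{5,3,1,7} = {4,2,6}
Write k for closure, c for complement:
  1. A     = {2,6}
  2. kA    = {4,2,6}
  3. cA    = {5,3,4,1,7}
  4. ckA   = {5,3,1,7}
  5. kcA   = {5,3,4,1,7,2,6}
  6. ckcA  = {}
applying k or c yields no new set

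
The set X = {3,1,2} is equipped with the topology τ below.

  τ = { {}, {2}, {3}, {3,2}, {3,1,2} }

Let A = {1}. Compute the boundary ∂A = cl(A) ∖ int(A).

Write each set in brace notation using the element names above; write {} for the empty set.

{1}

interior: largest open inside A is {} (from {})
cl via duality: int({3,2}) = {3,2}, so X∖{3,2} = {1}
cl∖int = {1}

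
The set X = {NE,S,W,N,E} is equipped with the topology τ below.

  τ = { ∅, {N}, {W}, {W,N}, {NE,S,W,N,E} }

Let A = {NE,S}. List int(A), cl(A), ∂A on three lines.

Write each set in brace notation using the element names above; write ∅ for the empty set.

int(A) = ∅
cl(A)  = {NE,S,E}
∂A     = {NE,S,E}

U open, U⊆A: ∅. int(A) = ⋃ = ∅
X∖A={W,N,E}, int(X∖A)={W,N}, hence cl(A)={NE,S,E}
∂A: remove int from cl → {NE,S,E}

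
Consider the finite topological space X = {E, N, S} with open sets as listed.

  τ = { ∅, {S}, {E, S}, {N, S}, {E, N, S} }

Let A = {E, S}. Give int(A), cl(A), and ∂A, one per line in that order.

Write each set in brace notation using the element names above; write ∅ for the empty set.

int(A) = {E, S}
cl(A)  = {E, N, S}
∂A     = {N}

opens ⊆ A: ∅, {S}, {E, S}; union → int = {E, S}
complement {N}; its interior ∅; cl(A) = X∖∅ = {E, N, S}
boundary = {E, N, S} ∖ {E, S} = {N}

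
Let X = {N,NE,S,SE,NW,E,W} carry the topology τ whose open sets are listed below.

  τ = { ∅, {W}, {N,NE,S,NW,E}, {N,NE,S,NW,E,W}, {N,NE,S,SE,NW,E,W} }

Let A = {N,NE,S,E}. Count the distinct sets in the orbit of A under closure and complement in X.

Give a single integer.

8

cl via duality: int({SE,NW,W}) = {W}, so X∖{W} = {N,NE,S,SE,NW,E}
Write k for closure, c for complement:
  1. A     = {N,NE,S,E}
  2. kA    = {N,NE,S,SE,NW,E}
  3. cA    = {SE,NW,W}
  4. ckA   = {W}
  5. kcA   = {N,NE,S,SE,NW,E,W}
  6. kckA  = {SE,W}
  7. ckcA  = ∅
  8. ckckA = {N,NE,S,NW,E}
applying k or c yields no new set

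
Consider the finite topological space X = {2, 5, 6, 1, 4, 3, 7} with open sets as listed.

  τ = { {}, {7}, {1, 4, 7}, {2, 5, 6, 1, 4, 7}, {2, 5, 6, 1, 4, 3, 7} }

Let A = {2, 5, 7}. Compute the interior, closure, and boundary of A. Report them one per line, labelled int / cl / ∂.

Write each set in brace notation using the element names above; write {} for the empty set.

int(A) = {7}
cl(A)  = {2, 5, 6, 1, 4, 3, 7}
∂A     = {2, 5, 6, 1, 4, 3}

interior: largest open inside A is {7} (from {}, {7})
cl via duality: int({6, 1, 4, 3}) = {}, so X∖{} = {2, 5, 6, 1, 4, 3, 7}
cl∖int = {2, 5, 6, 1, 4, 3}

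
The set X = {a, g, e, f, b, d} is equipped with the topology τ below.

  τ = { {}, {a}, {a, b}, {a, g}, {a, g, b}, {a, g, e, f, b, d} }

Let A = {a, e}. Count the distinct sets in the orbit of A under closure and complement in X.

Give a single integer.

complement {g, f, b, d}; its interior {}; cl(A) = X∖{} = {a, g, e, f, b, d}
With k = closure, c = complement:
  1. A     = {a, e}
  2. kA    = {a, g, e, f, b, d}
  3. cA    = {g, f, b, d}
  4. ckA   = {}
  5. kcA   = {g, e, f, b, d}
  6. ckcA  = {a}
k, c of each give nothing new

6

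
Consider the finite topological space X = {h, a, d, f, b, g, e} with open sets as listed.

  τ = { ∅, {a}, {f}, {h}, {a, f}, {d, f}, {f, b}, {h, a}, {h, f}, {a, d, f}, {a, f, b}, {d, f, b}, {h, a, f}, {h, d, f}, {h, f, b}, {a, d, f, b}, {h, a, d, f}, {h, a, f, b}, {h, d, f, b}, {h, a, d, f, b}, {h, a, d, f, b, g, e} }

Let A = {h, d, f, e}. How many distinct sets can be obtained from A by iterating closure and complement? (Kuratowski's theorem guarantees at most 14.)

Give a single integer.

8

cl via duality: int({a, b, g}) = {a}, so X∖{a} = {h, d, f, b, g, e}
Write k for closure, c for complement:
  1. A     = {h, d, f, e}
  2. kA    = {h, d, f, b, g, e}
  3. cA    = {a, b, g}
  4. ckA   = {a}
  5. kcA   = {a, b, g, e}
  6. kckA  = {a, g, e}
  7. ckcA  = {h, d, f}
  8. ckckA = {h, d, f, b}
applying k or c yields no new set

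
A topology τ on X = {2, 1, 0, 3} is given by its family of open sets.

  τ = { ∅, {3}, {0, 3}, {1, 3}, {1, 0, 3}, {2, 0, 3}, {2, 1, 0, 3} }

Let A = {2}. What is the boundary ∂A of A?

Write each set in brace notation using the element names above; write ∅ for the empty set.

U open, U⊆A: ∅. int(A) = ⋃ = ∅
X∖A={1, 0, 3}, int(X∖A)={1, 0, 3}, hence cl(A)={2}
∂A: remove int from cl → {2}

{2}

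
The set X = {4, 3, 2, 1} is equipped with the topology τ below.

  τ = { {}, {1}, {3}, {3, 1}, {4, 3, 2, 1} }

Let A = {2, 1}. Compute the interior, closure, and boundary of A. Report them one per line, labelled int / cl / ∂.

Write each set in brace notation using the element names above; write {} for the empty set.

U open, U⊆A: {}, {1}. int(A) = ⋃ = {1}
X∖A={4, 3}, int(X∖A)={3}, hence cl(A)={4, 2, 1}
∂A: remove int from cl → {4, 2}

int(A) = {1}
cl(A)  = {4, 2, 1}
∂A     = {4, 2}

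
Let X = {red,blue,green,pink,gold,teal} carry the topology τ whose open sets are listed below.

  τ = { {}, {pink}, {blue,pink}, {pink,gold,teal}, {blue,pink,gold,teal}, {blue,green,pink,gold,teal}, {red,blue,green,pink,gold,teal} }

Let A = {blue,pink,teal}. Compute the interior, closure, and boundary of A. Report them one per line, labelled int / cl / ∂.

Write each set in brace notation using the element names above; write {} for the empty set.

opens ⊆ A: {}, {pink}, {blue,pink}; union → int = {blue,pink}
complement {red,green,gold}; its interior {}; cl(A) = X∖{} = {red,blue,green,pink,gold,teal}
boundary = {red,blue,green,pink,gold,teal} ∖ {blue,pink} = {red,green,gold,teal}

int(A) = {blue,pink}
cl(A)  = {red,blue,green,pink,gold,teal}
∂A     = {red,green,gold,teal}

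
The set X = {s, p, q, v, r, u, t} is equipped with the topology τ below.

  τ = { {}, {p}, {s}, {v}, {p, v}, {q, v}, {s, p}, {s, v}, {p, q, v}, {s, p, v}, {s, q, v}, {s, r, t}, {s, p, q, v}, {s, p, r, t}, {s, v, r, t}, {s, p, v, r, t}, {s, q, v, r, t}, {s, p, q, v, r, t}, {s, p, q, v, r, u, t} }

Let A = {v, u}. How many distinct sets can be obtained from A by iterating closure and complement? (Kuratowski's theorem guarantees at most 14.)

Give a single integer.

X∖A={s, p, q, r, t}, int(X∖A)={s, p, r, t}, hence cl(A)={q, v, u}
Orbit (k=closure, c=complement):
  1. A     = {v, u}
  2. kA    = {q, v, u}
  3. cA    = {s, p, q, r, t}
  4. ckA   = {s, p, r, t}
  5. kcA   = {s, p, q, r, u, t}
  6. kckA  = {s, p, r, u, t}
  7. ckcA  = {v}
  8. ckckA = {q, v}
(closed under both — stop)

8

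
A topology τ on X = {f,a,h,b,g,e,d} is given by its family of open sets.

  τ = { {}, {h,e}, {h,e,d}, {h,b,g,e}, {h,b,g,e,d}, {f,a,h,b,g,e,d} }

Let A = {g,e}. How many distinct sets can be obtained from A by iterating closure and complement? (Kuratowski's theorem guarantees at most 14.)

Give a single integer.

closure: X∖int(X∖A) = X∖{} = {f,a,h,b,g,e,d}
Let k=closure and c=complement:
  1. A     = {g,e}
  2. kA    = {f,a,h,b,g,e,d}
  3. cA    = {f,a,h,b,d}
  4. ckA   = {}
— saturated at 4

4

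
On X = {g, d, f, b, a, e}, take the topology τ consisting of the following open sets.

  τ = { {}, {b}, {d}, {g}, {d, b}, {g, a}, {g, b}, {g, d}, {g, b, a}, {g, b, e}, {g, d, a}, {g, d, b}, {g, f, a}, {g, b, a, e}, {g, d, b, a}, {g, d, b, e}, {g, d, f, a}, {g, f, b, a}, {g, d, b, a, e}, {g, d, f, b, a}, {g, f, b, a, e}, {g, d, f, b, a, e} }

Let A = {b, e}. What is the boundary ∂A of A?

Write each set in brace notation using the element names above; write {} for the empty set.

interior: largest open inside A is {b} (from {}, {b})
cl via duality: int({g, d, f, a}) = {g, d, f, a}, so X∖{g, d, f, a} = {b, e}
cl∖int = {e}

{e}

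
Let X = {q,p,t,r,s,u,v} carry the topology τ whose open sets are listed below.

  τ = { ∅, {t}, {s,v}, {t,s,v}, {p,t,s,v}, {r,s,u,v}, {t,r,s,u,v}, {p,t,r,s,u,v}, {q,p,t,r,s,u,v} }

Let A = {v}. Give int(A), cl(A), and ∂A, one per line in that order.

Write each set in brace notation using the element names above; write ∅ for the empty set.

open subsets of A: ∅; so int(A) = ∅
closure: X∖int(X∖A) = X∖{t} = {q,p,r,s,u,v}
∂A = {q,p,r,s,u,v} minus ∅ = {q,p,r,s,u,v}

int(A) = ∅
cl(A)  = {q,p,r,s,u,v}
∂A     = {q,p,r,s,u,v}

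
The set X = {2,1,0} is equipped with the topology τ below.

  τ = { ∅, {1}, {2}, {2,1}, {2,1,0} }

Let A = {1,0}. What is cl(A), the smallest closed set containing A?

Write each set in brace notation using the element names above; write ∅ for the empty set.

{1,0}

closure: X∖int(X∖A) = X∖{2} = {1,0}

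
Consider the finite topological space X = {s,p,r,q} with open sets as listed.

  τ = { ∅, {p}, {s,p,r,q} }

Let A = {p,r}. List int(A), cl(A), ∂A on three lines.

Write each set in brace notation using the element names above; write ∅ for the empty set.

int(A) = {p}
cl(A)  = {s,p,r,q}
∂A     = {s,r,q}

open subsets of A: ∅, {p}; so int(A) = {p}
closure: X∖int(X∖A) = X∖∅ = {s,p,r,q}
∂A = {s,p,r,q} minus {p} = {s,r,q}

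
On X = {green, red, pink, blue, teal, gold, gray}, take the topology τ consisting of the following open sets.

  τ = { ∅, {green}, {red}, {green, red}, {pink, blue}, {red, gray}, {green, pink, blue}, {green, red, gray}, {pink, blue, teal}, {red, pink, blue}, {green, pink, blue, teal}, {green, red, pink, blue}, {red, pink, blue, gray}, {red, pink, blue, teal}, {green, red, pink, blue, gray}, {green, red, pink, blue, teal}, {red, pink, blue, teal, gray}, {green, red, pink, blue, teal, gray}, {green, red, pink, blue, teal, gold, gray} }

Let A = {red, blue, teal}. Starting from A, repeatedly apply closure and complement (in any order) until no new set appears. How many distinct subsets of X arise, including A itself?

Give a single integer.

12

X∖A={green, pink, gold, gray}, int(X∖A)={green}, hence cl(A)={red, pink, blue, teal, gold, gray}
Orbit (k=closure, c=complement):
  1. A     = {red, blue, teal}
  2. kA    = {red, pink, blue, teal, gold, gray}
  3. cA    = {green, pink, gold, gray}
  4. ckA   = {green}
  5. kcA   = {green, pink, blue, teal, gold, gray}
  6. kckA  = {green, gold}
  7. ckcA  = {red}
  8. ckckA = {red, pink, blue, teal, gray}
  9. kckcA = {red, gold, gray}
  10. ckckcA = {green, pink, blue, teal}
  11. kckckcA = {green, pink, blue, teal, gold}
  12. ckckckcA = {red, gray}
(closed under both — stop)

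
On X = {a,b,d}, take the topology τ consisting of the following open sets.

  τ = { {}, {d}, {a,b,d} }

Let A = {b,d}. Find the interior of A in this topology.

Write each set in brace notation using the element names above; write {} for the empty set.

{d}

open subsets of A: {}, {d}; so int(A) = {d}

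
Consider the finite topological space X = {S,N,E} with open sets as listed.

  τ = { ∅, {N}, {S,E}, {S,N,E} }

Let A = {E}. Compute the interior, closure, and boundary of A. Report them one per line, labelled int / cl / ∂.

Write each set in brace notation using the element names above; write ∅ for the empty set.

int(A) = ∅
cl(A)  = {S,E}
∂A     = {S,E}

open subsets of A: ∅; so int(A) = ∅
closure: X∖int(X∖A) = X∖{N} = {S,E}
∂A = {S,E} minus ∅ = {S,E}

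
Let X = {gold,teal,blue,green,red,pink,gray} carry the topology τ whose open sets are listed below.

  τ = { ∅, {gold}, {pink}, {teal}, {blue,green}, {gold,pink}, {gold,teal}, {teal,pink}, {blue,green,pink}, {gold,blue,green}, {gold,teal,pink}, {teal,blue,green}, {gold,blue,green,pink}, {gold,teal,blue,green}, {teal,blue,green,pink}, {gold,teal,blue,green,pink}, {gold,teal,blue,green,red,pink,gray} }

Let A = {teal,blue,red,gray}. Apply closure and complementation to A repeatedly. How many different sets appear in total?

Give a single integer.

10

cl via duality: int({gold,green,pink}) = {gold,pink}, so X∖{gold,pink} = {teal,blue,green,red,gray}
Write k for closure, c for complement:
  1. A     = {teal,blue,red,gray}
  2. kA    = {teal,blue,green,red,gray}
  3. cA    = {gold,green,pink}
  4. ckA   = {gold,pink}
  5. kcA   = {gold,blue,green,red,pink,gray}
  6. kckA  = {gold,red,pink,gray}
  7. ckcA  = {teal}
  8. ckckA = {teal,blue,green}
  9. kckcA = {teal,red,gray}
  10. ckckcA = {gold,blue,green,pink}
applying k or c yields no new set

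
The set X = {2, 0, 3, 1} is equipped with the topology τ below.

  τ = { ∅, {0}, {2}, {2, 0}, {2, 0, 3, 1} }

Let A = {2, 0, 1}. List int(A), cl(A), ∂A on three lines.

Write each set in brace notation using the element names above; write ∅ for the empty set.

int(A) = {2, 0}
cl(A)  = {2, 0, 3, 1}
∂A     = {3, 1}

interior: largest open inside A is {2, 0} (from ∅, {2}, {0}, {2, 0})
cl via duality: int({3}) = ∅, so X∖∅ = {2, 0, 3, 1}
cl∖int = {3, 1}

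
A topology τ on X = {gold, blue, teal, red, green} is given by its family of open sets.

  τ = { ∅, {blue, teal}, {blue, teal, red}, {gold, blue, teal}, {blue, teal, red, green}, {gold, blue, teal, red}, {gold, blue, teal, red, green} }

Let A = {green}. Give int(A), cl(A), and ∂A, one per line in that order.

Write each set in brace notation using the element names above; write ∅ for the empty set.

int(A) = ∅
cl(A)  = {green}
∂A     = {green}

interior: largest open inside A is ∅ (from ∅)
cl via duality: int({gold, blue, teal, red}) = {gold, blue, teal, red}, so X∖{gold, blue, teal, red} = {green}
cl∖int = {green}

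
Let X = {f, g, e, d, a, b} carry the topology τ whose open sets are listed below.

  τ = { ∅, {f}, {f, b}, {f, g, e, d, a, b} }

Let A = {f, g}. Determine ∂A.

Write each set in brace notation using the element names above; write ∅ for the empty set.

open subsets of A: ∅, {f}; so int(A) = {f}
closure: X∖int(X∖A) = X∖∅ = {f, g, e, d, a, b}
∂A = {f, g, e, d, a, b} minus {f} = {g, e, d, a, b}

{g, e, d, a, b}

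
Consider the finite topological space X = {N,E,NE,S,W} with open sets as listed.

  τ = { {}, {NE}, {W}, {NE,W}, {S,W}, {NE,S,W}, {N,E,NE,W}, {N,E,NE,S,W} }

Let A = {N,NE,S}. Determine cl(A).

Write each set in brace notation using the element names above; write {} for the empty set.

closure: X∖int(X∖A) = X∖{W} = {N,E,NE,S}

{N,E,NE,S}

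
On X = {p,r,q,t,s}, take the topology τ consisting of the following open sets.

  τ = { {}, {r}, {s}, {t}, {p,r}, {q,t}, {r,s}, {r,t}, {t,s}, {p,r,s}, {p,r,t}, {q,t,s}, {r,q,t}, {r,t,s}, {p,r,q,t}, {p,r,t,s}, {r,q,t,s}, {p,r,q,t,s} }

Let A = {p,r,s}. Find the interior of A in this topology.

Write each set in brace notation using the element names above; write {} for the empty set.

{p,r,s}

opens ⊆ A: {}, {r}, {s}, {r,s}, {p,r}, {p,r,s}; union → int = {p,r,s}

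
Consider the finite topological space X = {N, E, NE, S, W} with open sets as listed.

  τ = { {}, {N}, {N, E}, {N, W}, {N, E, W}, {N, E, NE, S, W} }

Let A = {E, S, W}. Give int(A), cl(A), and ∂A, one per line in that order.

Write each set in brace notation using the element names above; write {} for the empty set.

U open, U⊆A: {}. int(A) = ⋃ = {}
X∖A={N, NE}, int(X∖A)={N}, hence cl(A)={E, NE, S, W}
∂A: remove int from cl → {E, NE, S, W}

int(A) = {}
cl(A)  = {E, NE, S, W}
∂A     = {E, NE, S, W}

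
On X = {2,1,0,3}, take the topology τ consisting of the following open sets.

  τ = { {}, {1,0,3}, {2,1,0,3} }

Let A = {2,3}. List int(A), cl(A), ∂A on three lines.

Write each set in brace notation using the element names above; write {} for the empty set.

int(A) = {}
cl(A)  = {2,1,0,3}
∂A     = {2,1,0,3}

open subsets of A: {}; so int(A) = {}
closure: X∖int(X∖A) = X∖{} = {2,1,0,3}
∂A = {2,1,0,3} minus {} = {2,1,0,3}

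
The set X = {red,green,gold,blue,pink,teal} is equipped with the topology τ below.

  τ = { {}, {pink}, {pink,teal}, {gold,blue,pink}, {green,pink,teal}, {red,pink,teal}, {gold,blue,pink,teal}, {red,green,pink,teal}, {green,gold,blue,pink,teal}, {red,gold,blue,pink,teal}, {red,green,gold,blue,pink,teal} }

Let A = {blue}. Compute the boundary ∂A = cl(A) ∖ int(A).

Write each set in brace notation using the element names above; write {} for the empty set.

opens ⊆ A: {}; union → int = {}
complement {red,green,gold,pink,teal}; its interior {red,green,pink,teal}; cl(A) = X∖{red,green,pink,teal} = {gold,blue}
boundary = {gold,blue} ∖ {} = {gold,blue}

{gold,blue}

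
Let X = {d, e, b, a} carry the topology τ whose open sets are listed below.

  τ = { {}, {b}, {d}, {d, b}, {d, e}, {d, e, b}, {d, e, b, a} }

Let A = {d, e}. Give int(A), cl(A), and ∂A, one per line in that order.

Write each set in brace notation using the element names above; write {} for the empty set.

int(A) = {d, e}
cl(A)  = {d, e, a}
∂A     = {a}

opens ⊆ A: {}, {d}, {d, e}; union → int = {d, e}
complement {b, a}; its interior {b}; cl(A) = X∖{b} = {d, e, a}
boundary = {d, e, a} ∖ {d, e} = {a}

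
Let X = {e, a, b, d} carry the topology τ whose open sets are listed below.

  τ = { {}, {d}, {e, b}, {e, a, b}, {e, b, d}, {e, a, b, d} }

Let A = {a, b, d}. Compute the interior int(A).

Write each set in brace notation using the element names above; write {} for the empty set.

{d}

interior: largest open inside A is {d} (from {}, {d})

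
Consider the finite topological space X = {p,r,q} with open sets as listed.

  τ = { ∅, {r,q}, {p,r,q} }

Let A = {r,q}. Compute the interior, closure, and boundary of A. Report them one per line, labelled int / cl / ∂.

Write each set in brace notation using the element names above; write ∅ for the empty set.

int(A) = {r,q}
cl(A)  = {p,r,q}
∂A     = {p}

opens ⊆ A: ∅, {r,q}; union → int = {r,q}
complement {p}; its interior ∅; cl(A) = X∖∅ = {p,r,q}
boundary = {p,r,q} ∖ {r,q} = {p}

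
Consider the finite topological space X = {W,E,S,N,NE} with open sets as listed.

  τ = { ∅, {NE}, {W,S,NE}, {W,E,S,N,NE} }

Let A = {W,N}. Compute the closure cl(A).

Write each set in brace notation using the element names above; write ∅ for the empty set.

cl via duality: int({E,S,NE}) = {NE}, so X∖{NE} = {W,E,S,N}

{W,E,S,N}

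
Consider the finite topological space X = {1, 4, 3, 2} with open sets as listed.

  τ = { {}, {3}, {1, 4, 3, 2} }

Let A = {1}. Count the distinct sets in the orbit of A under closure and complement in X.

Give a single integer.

cl via duality: int({4, 3, 2}) = {3}, so X∖{3} = {1, 4, 2}
Write k for closure, c for complement:
  1. A     = {1}
  2. kA    = {1, 4, 2}
  3. cA    = {4, 3, 2}
  4. ckA   = {3}
  5. kcA   = {1, 4, 3, 2}
  6. ckcA  = {}
applying k or c yields no new set

6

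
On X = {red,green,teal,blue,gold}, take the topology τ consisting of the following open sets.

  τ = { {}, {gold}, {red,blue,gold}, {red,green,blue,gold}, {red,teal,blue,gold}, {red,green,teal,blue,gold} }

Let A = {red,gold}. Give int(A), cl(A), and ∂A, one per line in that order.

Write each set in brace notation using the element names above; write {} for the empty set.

int(A) = {gold}
cl(A)  = {red,green,teal,blue,gold}
∂A     = {red,green,teal,blue}

opens ⊆ A: {}, {gold}; union → int = {gold}
complement {green,teal,blue}; its interior {}; cl(A) = X∖{} = {red,green,teal,blue,gold}
boundary = {red,green,teal,blue,gold} ∖ {gold} = {red,green,teal,blue}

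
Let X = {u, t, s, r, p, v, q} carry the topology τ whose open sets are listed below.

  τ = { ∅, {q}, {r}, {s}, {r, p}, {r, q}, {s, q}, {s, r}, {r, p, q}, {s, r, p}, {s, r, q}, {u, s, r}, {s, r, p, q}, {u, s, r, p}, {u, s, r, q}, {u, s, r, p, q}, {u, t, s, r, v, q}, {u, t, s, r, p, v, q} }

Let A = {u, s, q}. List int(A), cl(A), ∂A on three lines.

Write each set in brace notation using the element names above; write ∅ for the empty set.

int(A) = {s, q}
cl(A)  = {u, t, s, v, q}
∂A     = {u, t, v}

open subsets of A: ∅, {q}, {s}, {s, q}; so int(A) = {s, q}
closure: X∖int(X∖A) = X∖{r, p} = {u, t, s, v, q}
∂A = {u, t, s, v, q} minus {s, q} = {u, t, v}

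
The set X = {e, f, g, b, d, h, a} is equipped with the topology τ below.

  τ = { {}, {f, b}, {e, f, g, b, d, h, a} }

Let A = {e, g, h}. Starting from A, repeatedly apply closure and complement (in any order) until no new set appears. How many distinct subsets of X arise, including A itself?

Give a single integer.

closure: X∖int(X∖A) = X∖{f, b} = {e, g, d, h, a}
Let k=closure and c=complement:
  1. A     = {e, g, h}
  2. kA    = {e, g, d, h, a}
  3. cA    = {f, b, d, a}
  4. ckA   = {f, b}
  5. kcA   = {e, f, g, b, d, h, a}
  6. ckcA  = {}
— saturated at 6

6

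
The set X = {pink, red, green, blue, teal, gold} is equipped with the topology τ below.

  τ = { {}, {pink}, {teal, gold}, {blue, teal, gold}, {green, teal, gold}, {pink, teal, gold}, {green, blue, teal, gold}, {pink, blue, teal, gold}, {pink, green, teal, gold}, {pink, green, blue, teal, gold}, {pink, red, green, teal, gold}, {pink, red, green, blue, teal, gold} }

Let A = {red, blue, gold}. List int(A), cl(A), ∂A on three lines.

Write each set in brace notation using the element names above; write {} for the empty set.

int(A) = {}
cl(A)  = {red, green, blue, teal, gold}
∂A     = {red, green, blue, teal, gold}

open subsets of A: {}; so int(A) = {}
closure: X∖int(X∖A) = X∖{pink} = {red, green, blue, teal, gold}
∂A = {red, green, blue, teal, gold} minus {} = {red, green, blue, teal, gold}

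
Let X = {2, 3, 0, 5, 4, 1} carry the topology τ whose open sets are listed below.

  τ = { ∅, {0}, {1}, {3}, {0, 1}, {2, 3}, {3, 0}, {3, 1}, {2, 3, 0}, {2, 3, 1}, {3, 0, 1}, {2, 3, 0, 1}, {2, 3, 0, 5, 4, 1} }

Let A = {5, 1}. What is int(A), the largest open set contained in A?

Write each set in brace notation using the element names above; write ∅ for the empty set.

interior: largest open inside A is {1} (from ∅, {1})

{1}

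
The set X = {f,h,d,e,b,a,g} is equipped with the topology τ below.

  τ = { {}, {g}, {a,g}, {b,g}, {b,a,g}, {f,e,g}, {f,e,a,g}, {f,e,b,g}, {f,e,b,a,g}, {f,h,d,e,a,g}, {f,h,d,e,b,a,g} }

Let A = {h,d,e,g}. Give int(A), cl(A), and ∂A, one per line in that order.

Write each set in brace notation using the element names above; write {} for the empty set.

U open, U⊆A: {}, {g}. int(A) = ⋃ = {g}
X∖A={f,b,a}, int(X∖A)={}, hence cl(A)={f,h,d,e,b,a,g}
∂A: remove int from cl → {f,h,d,e,b,a}

int(A) = {g}
cl(A)  = {f,h,d,e,b,a,g}
∂A     = {f,h,d,e,b,a}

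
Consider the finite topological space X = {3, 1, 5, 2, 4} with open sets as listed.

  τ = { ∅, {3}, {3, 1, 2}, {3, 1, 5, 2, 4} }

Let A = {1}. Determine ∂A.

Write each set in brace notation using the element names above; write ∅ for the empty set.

{1, 5, 2, 4}

U open, U⊆A: ∅. int(A) = ⋃ = ∅
X∖A={3, 5, 2, 4}, int(X∖A)={3}, hence cl(A)={1, 5, 2, 4}
∂A: remove int from cl → {1, 5, 2, 4}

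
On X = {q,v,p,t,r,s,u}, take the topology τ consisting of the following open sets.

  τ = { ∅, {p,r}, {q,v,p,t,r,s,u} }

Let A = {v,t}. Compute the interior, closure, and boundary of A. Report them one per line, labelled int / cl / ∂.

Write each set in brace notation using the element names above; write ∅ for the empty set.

opens ⊆ A: ∅; union → int = ∅
complement {q,p,r,s,u}; its interior {p,r}; cl(A) = X∖{p,r} = {q,v,t,s,u}
boundary = {q,v,t,s,u} ∖ ∅ = {q,v,t,s,u}

int(A) = ∅
cl(A)  = {q,v,t,s,u}
∂A     = {q,v,t,s,u}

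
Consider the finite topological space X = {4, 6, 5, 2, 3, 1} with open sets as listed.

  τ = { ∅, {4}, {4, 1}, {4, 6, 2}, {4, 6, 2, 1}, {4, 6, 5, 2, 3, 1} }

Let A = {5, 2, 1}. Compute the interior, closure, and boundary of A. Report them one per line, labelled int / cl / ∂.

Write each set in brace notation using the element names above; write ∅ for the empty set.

open subsets of A: ∅; so int(A) = ∅
closure: X∖int(X∖A) = X∖{4} = {6, 5, 2, 3, 1}
∂A = {6, 5, 2, 3, 1} minus ∅ = {6, 5, 2, 3, 1}

int(A) = ∅
cl(A)  = {6, 5, 2, 3, 1}
∂A     = {6, 5, 2, 3, 1}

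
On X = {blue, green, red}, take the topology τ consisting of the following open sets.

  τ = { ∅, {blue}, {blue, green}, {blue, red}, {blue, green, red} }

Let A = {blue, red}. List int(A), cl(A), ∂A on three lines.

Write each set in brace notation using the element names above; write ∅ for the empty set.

int(A) = {blue, red}
cl(A)  = {blue, green, red}
∂A     = {green}

interior: largest open inside A is {blue, red} (from ∅, {blue}, {blue, red})
cl via duality: int({green}) = ∅, so X∖∅ = {blue, green, red}
cl∖int = {green}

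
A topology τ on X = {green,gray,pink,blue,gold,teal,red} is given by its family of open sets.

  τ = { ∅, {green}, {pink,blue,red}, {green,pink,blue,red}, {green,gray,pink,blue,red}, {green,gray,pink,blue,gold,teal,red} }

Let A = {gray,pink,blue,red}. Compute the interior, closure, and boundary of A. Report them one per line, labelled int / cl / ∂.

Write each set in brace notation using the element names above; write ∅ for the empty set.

U open, U⊆A: ∅, {pink,blue,red}. int(A) = ⋃ = {pink,blue,red}
X∖A={green,gold,teal}, int(X∖A)={green}, hence cl(A)={gray,pink,blue,gold,teal,red}
∂A: remove int from cl → {gray,gold,teal}

int(A) = {pink,blue,red}
cl(A)  = {gray,pink,blue,gold,teal,red}
∂A     = {gray,gold,teal}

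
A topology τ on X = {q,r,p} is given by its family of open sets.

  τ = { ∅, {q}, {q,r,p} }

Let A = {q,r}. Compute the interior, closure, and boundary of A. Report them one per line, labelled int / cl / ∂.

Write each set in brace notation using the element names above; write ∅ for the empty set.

int(A) = {q}
cl(A)  = {q,r,p}
∂A     = {r,p}

open subsets of A: ∅, {q}; so int(A) = {q}
closure: X∖int(X∖A) = X∖∅ = {q,r,p}
∂A = {q,r,p} minus {q} = {r,p}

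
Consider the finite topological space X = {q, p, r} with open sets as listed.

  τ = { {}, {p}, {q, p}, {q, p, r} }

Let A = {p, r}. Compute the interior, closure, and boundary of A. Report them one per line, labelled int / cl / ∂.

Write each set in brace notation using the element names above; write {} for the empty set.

interior: largest open inside A is {p} (from {}, {p})
cl via duality: int({q}) = {}, so X∖{} = {q, p, r}
cl∖int = {q, r}

int(A) = {p}
cl(A)  = {q, p, r}
∂A     = {q, r}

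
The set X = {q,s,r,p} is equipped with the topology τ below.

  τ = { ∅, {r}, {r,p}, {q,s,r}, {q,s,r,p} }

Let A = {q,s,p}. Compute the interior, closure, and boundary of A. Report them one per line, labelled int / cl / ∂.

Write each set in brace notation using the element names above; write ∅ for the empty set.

int(A) = ∅
cl(A)  = {q,s,p}
∂A     = {q,s,p}

U open, U⊆A: ∅. int(A) = ⋃ = ∅
X∖A={r}, int(X∖A)={r}, hence cl(A)={q,s,p}
∂A: remove int from cl → {q,s,p}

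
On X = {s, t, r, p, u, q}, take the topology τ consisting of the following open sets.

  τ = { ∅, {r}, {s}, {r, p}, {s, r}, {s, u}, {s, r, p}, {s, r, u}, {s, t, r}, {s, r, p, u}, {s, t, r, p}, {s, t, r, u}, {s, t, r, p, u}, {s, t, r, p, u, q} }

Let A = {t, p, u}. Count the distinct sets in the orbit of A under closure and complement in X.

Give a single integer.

complement {s, r, q}; its interior {s, r}; cl(A) = X∖{s, r} = {t, p, u, q}
With k = closure, c = complement:
  1. A     = {t, p, u}
  2. kA    = {t, p, u, q}
  3. cA    = {s, r, q}
  4. ckA   = {s, r}
  5. kcA   = {s, t, r, p, u, q}
  6. ckcA  = ∅
k, c of each give nothing new

6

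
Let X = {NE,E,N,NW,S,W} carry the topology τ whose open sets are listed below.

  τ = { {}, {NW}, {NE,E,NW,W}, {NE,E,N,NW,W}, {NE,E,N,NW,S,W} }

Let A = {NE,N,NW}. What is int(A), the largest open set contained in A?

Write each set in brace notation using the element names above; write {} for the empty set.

{NW}

opens ⊆ A: {}, {NW}; union → int = {NW}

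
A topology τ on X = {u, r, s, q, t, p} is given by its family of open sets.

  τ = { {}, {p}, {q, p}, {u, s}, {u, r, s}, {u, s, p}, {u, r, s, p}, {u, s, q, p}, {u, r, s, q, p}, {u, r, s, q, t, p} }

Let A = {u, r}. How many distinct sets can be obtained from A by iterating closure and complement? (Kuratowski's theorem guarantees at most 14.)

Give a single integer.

8

closure: X∖int(X∖A) = X∖{q, p} = {u, r, s, t}
Let k=closure and c=complement:
  1. A     = {u, r}
  2. kA    = {u, r, s, t}
  3. cA    = {s, q, t, p}
  4. ckA   = {q, p}
  5. kcA   = {u, r, s, q, t, p}
  6. kckA  = {q, t, p}
  7. ckcA  = {}
  8. ckckA = {u, r, s}
— saturated at 8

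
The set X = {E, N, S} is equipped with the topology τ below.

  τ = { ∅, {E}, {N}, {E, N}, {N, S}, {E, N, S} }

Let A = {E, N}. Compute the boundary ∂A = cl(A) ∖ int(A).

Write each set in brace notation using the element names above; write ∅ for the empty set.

{S}

U open, U⊆A: ∅, {E}, {N}, {E, N}. int(A) = ⋃ = {E, N}
X∖A={S}, int(X∖A)=∅, hence cl(A)={E, N, S}
∂A: remove int from cl → {S}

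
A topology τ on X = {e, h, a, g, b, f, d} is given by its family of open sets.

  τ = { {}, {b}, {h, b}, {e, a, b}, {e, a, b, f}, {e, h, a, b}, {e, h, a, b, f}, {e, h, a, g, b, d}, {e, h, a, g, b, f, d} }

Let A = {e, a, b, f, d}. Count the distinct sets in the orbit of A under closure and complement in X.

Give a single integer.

cl via duality: int({h, g}) = {}, so X∖{} = {e, h, a, g, b, f, d}
Write k for closure, c for complement:
  1. A     = {e, a, b, f, d}
  2. kA    = {e, h, a, g, b, f, d}
  3. cA    = {h, g}
  4. ckA   = {}
  5. kcA   = {h, g, d}
  6. ckcA  = {e, a, b, f}
applying k or c yields no new set

6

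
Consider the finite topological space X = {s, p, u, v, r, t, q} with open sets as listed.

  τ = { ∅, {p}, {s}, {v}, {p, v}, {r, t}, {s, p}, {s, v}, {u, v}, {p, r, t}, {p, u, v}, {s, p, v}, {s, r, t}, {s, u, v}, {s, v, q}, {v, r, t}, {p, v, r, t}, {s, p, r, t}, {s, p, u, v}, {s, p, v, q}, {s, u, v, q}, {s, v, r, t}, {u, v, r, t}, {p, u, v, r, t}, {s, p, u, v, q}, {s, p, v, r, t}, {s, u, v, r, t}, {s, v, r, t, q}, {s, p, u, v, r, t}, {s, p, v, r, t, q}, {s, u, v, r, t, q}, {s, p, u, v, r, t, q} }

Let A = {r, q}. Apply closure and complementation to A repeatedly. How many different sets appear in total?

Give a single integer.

8

complement {s, p, u, v, t}; its interior {s, p, u, v}; cl(A) = X∖{s, p, u, v} = {r, t, q}
With k = closure, c = complement:
  1. A     = {r, q}
  2. kA    = {r, t, q}
  3. cA    = {s, p, u, v, t}
  4. ckA   = {s, p, u, v}
  5. kcA   = {s, p, u, v, r, t, q}
  6. kckA  = {s, p, u, v, q}
  7. ckcA  = ∅
  8. ckckA = {r, t}
k, c of each give nothing new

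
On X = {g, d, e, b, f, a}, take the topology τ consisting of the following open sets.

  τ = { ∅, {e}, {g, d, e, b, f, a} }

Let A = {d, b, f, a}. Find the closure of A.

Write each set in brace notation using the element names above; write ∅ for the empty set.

{g, d, b, f, a}

closure: X∖int(X∖A) = X∖{e} = {g, d, b, f, a}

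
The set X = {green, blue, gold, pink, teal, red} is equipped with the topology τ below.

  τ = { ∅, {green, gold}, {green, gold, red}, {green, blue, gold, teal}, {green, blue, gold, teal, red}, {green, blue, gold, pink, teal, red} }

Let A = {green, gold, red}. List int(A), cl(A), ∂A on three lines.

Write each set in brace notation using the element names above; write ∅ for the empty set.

interior: largest open inside A is {green, gold, red} (from ∅, {green, gold}, {green, gold, red})
cl via duality: int({blue, pink, teal}) = ∅, so X∖∅ = {green, blue, gold, pink, teal, red}
cl∖int = {blue, pink, teal}

int(A) = {green, gold, red}
cl(A)  = {green, blue, gold, pink, teal, red}
∂A     = {blue, pink, teal}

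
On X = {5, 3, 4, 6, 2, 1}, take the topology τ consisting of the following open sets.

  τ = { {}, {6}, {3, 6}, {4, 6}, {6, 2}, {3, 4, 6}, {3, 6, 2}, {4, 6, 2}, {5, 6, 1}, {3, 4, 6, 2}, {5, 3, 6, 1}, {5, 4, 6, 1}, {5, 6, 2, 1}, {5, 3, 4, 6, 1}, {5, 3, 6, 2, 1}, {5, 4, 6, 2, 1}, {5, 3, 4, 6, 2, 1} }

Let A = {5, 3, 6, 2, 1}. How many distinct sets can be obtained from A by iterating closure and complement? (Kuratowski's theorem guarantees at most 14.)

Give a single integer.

complement {4}; its interior {}; cl(A) = X∖{} = {5, 3, 4, 6, 2, 1}
With k = closure, c = complement:
  1. A     = {5, 3, 6, 2, 1}
  2. kA    = {5, 3, 4, 6, 2, 1}
  3. cA    = {4}
  4. ckA   = {}
k, c of each give nothing new

4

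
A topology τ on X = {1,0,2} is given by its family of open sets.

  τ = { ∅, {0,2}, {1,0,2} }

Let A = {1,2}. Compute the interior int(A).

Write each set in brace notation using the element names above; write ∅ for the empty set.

∅

interior: largest open inside A is ∅ (from ∅)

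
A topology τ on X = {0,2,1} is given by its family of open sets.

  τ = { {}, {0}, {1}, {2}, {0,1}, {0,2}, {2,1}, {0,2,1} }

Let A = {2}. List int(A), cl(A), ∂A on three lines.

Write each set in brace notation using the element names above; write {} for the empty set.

int(A) = {2}
cl(A)  = {2}
∂A     = {}

open subsets of A: {}, {2}; so int(A) = {2}
closure: X∖int(X∖A) = X∖{0,1} = {2}
∂A = {2} minus {2} = {}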